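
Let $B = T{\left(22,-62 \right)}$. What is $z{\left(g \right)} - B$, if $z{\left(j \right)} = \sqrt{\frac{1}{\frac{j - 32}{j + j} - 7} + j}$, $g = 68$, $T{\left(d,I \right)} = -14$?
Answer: $14 + \frac{\sqrt{3558202}}{229} \approx 22.237$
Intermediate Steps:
$B = -14$
$z{\left(j \right)} = \sqrt{j + \frac{1}{-7 + \frac{-32 + j}{2 j}}}$ ($z{\left(j \right)} = \sqrt{\frac{1}{\frac{-32 + j}{2 j} - 7} + j} = \sqrt{\frac{1}{-7 + \frac{-32 + j}{2 j}} + j} = \sqrt{j + \frac{1}{-7 + \frac{-32 + j}{2 j}}}$)
$z{\left(g \right)} - B = \sqrt{\frac{68 \left(30 + 13 \cdot 68\right)}{32 + 13 \cdot 68}} - -14 = \sqrt{\frac{68 \left(30 + 884\right)}{32 + 884}} + 14 = \sqrt{68 \cdot \frac{1}{916} \cdot 914} + 14 = \sqrt{\frac{15538}{229}} + 14 = \frac{\sqrt{3558202}}{229} + 14 = 14 + \frac{\sqrt{3558202}}{229}$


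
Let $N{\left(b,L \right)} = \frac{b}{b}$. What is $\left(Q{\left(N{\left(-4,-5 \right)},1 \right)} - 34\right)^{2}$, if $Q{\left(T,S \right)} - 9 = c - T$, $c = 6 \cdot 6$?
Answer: $100$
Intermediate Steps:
$c = 36$
$N{\left(b,L \right)} = 1$
$Q{\left(T,S \right)} = 45 - T$ ($Q{\left(T,S \right)} = 9 - \left(-36 + T\right) = 45 - T$)
$\left(Q{\left(N{\left(-4,-5 \right)},1 \right)} - 34\right)^{2} = \left(\left(45 - 1\right) - 34\right)^{2} = \left(44 - 34\right)^{2} = 10^{2} = 100$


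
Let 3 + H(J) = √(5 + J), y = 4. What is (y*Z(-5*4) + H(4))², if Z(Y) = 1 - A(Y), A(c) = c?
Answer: 7056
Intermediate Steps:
Z(Y) = 1 - Y
H(J) = -3 + √(5 + J)
(y*Z(-5*4) + H(4))² = (4*(1 - (-5)*4) + (-3 + √(5 + 4)))² = (4*(1 - 1*(-20)) + (-3 + √9))² = (4*(1 + 20) + (-3 + 3))² = (4*21 + 0)² = (84 + 0)² = 84² = 7056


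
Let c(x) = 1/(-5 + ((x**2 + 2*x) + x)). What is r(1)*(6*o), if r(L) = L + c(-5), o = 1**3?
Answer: 36/5 ≈ 7.2000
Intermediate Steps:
c(x) = 1/(-5 + x**2 + 3*x) (c(x) = 1/(-5 + (x**2 + 3*x)) = 1/(-5 + x**2 + 3*x))
o = 1
r(L) = 1/5 + L (r(L) = L + 1/(-5 + (-5)**2 + 3*(-5)) = L + 1/(-5 + 25 - 15) = L + 1/5 = 1/5 + L)
r(1)*(6*o) = (1/5 + 1)*(6*1) = (6/5)*6 = 36/5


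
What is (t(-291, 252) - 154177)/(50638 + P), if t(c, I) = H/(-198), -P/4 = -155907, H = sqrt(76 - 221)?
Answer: -2909/12722 - I*sqrt(145)/133504668 ≈ -0.22866 - 9.0196e-8*I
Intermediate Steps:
H = I*sqrt(145) (H = sqrt(-145) = I*sqrt(145) ≈ 12.042*I)
P = 623628 (P = -4*(-155907) = 623628)
t(c, I) = -I*sqrt(145)/198 (t(c, I) = (I*sqrt(145))/(-198) = (I*sqrt(145))*(-1/198) = -I*sqrt(145)/198)
(t(-291, 252) - 154177)/(50638 + P) = (-I*sqrt(145)/198 - 154177)/(50638 + 623628) = (-154177 - I*sqrt(145)/198)/674266 = (-154177 - I*sqrt(145)/198)*(1/674266) = -2909/12722 - I*sqrt(145)/133504668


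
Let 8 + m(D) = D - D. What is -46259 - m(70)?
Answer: -46251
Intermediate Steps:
m(D) = -8 (m(D) = -8 + (D - D) = -8 + 0 = -8)
-46259 - m(70) = -46259 - 1*(-8) = -46259 + 8 = -46251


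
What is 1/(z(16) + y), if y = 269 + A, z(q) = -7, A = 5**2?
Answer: 1/287 ≈ 0.0034843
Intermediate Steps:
A = 25
y = 294 (y = 269 + 25 = 294)
1/(z(16) + y) = 1/(-7 + 294) = 1/287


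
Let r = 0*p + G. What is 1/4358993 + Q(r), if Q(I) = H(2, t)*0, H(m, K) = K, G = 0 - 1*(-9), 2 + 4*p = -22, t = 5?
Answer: 1/4358993 ≈ 2.2941e-7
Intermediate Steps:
p = -6 (p = -½ + (¼)*(-22) = -½ - 11/2 = -6)
G = 9 (G = 0 + 9 = 9)
r = 9 (r = 0*(-6) + 9 = 0 + 9 = 9)
Q(I) = 0 (Q(I) = 5*0 = 0)
1/4358993 + Q(r) = 1/4358993 + 0 = 1/4358993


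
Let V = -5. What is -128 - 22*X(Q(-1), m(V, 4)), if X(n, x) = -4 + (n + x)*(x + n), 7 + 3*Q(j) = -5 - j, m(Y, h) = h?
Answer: -382/9 ≈ -42.444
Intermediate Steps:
Q(j) = -4 - j/3 (Q(j) = -7/3 + (-5 - j)/3 = -7/3 + (-5/3 - j/3) = -4 - j/3)
X(n, x) = -4 + (n + x)² (X(n, x) = -4 + (n + x)*(n + x) = -4 + (n + x)²)
-128 - 22*X(Q(-1), m(V, 4)) = -128 - 22*(-4 + ((-4 - ⅓*(-1)) + 4)²) = -128 - 22*(-4 + ((-4 + ⅓) + 4)²) = -128 - 22*(-4 + (-11/3 + 4)²) = -128 - 22*(-4 + (⅓)²) = -128 - 22*(-4 + ⅑) = -128 - 22*(-35/9) = -128 + 770/9 = -382/9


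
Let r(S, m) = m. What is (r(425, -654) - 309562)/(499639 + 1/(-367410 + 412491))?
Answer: -1748105937/2815528220 ≈ -0.62088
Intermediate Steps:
(r(425, -654) - 309562)/(499639 + 1/(-367410 + 412491)) = (-654 - 309562)/(499639 + 1/(-367410 + 412491)) = -310216/(499639 + 1/45081) = -310216/22524225760/45081 = -310216*45081/22524225760 = -1748105937/2815528220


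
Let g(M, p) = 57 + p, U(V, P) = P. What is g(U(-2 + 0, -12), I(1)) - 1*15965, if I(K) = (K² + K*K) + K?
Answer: -15905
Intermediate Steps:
I(K) = K + 2*K² (I(K) = (K² + K²) + K = 2*K² + K = K + 2*K²)
g(U(-2 + 0, -12), I(1)) - 1*15965 = (57 + 1*(1 + 2*1)) - 1*15965 = (57 + 1*(1 + 2)) - 15965 = (57 + 1*3) - 15965 = (57 + 3) - 15965 = 60 - 15965 = -15905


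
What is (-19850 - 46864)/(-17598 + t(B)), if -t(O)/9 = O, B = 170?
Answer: 11119/3188 ≈ 3.4878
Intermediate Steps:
t(O) = -9*O
(-19850 - 46864)/(-17598 + t(B)) = (-19850 - 46864)/(-17598 - 9*170) = -66714/(-17598 - 1530) = -66714/(-19128) = -66714*(-1/19128) = 11119/3188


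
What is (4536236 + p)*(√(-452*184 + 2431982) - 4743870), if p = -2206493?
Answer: -11051997925410 + 2329743*√2348814 ≈ -1.1048e+13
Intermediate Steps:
(4536236 + p)*(√(-452*184 + 2431982) - 4743870) = (4536236 - 2206493)*(√(-452*184 + 2431982) - 4743870) = 2329743*(√(-83168 + 2431982) - 4743870) = 2329743*(√2348814 - 4743870) = 2329743*(-4743870 + √2348814) = -11051997925410 + 2329743*√2348814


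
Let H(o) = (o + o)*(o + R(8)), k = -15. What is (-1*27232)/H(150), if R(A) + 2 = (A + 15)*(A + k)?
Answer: 6808/975 ≈ 6.9826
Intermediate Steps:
R(A) = -2 + (-15 + A)*(15 + A) (R(A) = -2 + (A + 15)*(A - 15) = -2 + (15 + A)*(-15 + A) = -2 + (-15 + A)*(15 + A))
H(o) = 2*o*(-163 + o) (H(o) = (o + o)*(o + (-227 + 8²)) = (2*o)*(o + (-227 + 64)) = (2*o)*(o - 163) = (2*o)*(-163 + o) = 2*o*(-163 + o))
(-1*27232)/H(150) = (-1*27232)/((2*150*(-163 + 150))) = -27232/(2*150*(-13)) = -27232/(-3900) = -27232*(-1/3900) = 6808/975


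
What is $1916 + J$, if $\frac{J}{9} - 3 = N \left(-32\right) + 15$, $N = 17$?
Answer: $-2818$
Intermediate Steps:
$J = -4734$ ($J = 27 + 9 \left(17 \left(-32\right) + 15\right) = 27 + 9 \left(-544 + 15\right) = 27 + 9 \left(-529\right) = 27 - 4761 = -4734$)
$1916 + J = 1916 - 4734 = -2818$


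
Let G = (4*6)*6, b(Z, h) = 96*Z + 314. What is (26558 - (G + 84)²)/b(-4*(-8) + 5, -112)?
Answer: -12713/1933 ≈ -6.5768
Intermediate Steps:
b(Z, h) = 314 + 96*Z
G = 144 (G = 24*6 = 144)
(26558 - (G + 84)²)/b(-4*(-8) + 5, -112) = (26558 - (144 + 84)²)/(314 + 96*(-4*(-8) + 5)) = (26558 - 1*228²)/(314 + 96*(32 + 5)) = (26558 - 1*51984)/(314 + 96*37) = (26558 - 51984)/(314 + 3552) = -25426/3866 = -25426*1/3866 = -12713/1933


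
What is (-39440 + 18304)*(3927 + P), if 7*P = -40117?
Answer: 38129344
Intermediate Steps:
P = -5731 (P = (⅐)*(-40117) = -5731)
(-39440 + 18304)*(3927 + P) = (-39440 + 18304)*(3927 - 5731) = -21136*(-1804) = 38129344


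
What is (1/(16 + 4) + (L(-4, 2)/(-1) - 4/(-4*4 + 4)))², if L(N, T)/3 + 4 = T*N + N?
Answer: 8427409/3600 ≈ 2340.9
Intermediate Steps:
L(N, T) = -12 + 3*N + 3*N*T (L(N, T) = -12 + 3*(T*N + N) = -12 + 3*(N*T + N) = -12 + 3*(N + N*T) = -12 + (3*N + 3*N*T) = -12 + 3*N + 3*N*T)
(1/(16 + 4) + (L(-4, 2)/(-1) - 4/(-4*4 + 4)))² = (1/(16 + 4) + ((-12 + 3*(-4) + 3*(-4)*2)/(-1) - 4/(-4*4 + 4)))² = (1/20 + ((-12 - 12 - 24)*(-1) - 4/(-16 + 4)))² = (1/20 + (-48*(-1) - 4/(-12)))² = (1/20 + (48 - 4*(-1/12)))² = (1/20 + (48 + ⅓))² = (1/20 + 145/3)² = (2903/60)² = 8427409/3600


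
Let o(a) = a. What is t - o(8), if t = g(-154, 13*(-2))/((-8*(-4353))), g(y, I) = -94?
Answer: -139343/17412 ≈ -8.0027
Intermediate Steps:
t = -47/17412 (t = -94/((-8*(-4353))) = -94/34824 = -94*1/34824 = -47/17412 ≈ -0.0026993)
t - o(8) = -47/17412 - 1*8 = -47/17412 - 8 = -139343/17412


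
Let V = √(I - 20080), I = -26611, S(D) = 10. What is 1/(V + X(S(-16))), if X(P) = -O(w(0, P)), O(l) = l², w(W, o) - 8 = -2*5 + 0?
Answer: -4/46707 - I*√46691/46707 ≈ -8.564e-5 - 0.0046263*I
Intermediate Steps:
w(W, o) = -2 (w(W, o) = 8 + (-2*5 + 0) = 8 + (-10 + 0) = 8 - 10 = -2)
X(P) = -4 (X(P) = -1*(-2)² = -1*4 = -4)
V = I*√46691 (V = √(-26611 - 20080) = √(-46691) = I*√46691 ≈ 216.08*I)
1/(V + X(S(-16))) = 1/(I*√46691 - 4) = 1/(-4 + I*√46691)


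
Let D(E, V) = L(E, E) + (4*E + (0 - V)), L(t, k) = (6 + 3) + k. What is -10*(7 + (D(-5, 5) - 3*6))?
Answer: 320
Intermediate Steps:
L(t, k) = 9 + k
D(E, V) = 9 - V + 5*E (D(E, V) = (9 + E) + (4*E + (0 - V)) = (9 + E) + (4*E - V) = (9 + E) + (-V + 4*E) = 9 - V + 5*E)
-10*(7 + (D(-5, 5) - 3*6)) = -10*(7 + ((9 - 1*5 + 5*(-5)) - 3*6)) = -10*(7 + ((9 - 5 - 25) - 18)) = -10*(7 + (-21 - 18)) = -10*(7 - 39) = -10*(-32) = 320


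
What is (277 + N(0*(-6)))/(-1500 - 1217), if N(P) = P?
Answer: -277/2717 ≈ -0.10195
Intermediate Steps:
(277 + N(0*(-6)))/(-1500 - 1217) = (277 + 0*(-6))/(-1500 - 1217) = (277 + 0)/(-2717) = 277*(-1/2717) = -277/2717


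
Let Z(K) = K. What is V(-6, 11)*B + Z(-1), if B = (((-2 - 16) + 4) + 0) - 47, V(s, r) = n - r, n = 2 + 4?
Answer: 304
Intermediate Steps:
n = 6
V(s, r) = 6 - r
B = -61 (B = ((-18 + 4) + 0) - 47 = (-14 + 0) - 47 = -14 - 47 = -61)
V(-6, 11)*B + Z(-1) = (6 - 1*11)*(-61) - 1 = (6 - 11)*(-61) - 1 = -5*(-61) - 1 = 305 - 1 = 304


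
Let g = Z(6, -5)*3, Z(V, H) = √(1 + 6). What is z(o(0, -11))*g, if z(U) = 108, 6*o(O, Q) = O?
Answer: 324*√7 ≈ 857.22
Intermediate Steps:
o(O, Q) = O/6
Z(V, H) = √7
g = 3*√7 (g = √7*3 = 3*√7 ≈ 7.9373)
z(o(0, -11))*g = 108*(3*√7) = 324*√7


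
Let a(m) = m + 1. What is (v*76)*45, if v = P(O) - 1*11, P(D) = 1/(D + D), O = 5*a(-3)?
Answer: -37791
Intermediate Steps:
a(m) = 1 + m
O = -10 (O = 5*(1 - 3) = 5*(-2) = -10)
P(D) = 1/(2*D)
v = -221/20 (v = (1/2)/(-10) - 1*11 = (1/2)*(-1/10) - 11 = -1/20 - 11 = -221/20 ≈ -11.050)
(v*76)*45 = -221/20*76*45 = -4199/5*45 = -37791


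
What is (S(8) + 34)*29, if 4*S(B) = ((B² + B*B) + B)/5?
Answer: 5916/5 ≈ 1183.2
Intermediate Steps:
S(B) = B²/10 + B/20 (S(B) = (((B² + B*B) + B)/5)/4 = (((B² + B²) + B)*(⅕))/4 = ((2*B² + B)*(⅕))/4 = ((B + 2*B²)*(⅕))/4 = (B/5 + 2*B²/5)/4 = B²/10 + B/20)
(S(8) + 34)*29 = ((1/20)*8*(1 + 2*8) + 34)*29 = ((1/20)*8*(1 + 16) + 34)*29 = ((1/20)*8*17 + 34)*29 = (34/5 + 34)*29 = (204/5)*29 = 5916/5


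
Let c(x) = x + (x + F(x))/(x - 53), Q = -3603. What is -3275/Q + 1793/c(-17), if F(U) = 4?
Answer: -40759805/385521 ≈ -105.73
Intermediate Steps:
c(x) = x + (4 + x)/(-53 + x) (c(x) = x + (x + 4)/(x - 53) = x + (4 + x)/(-53 + x))
-3275/Q + 1793/c(-17) = -3275/(-3603) + 1793/(((4 + (-17)**2 - 52*(-17))/(-53 - 17))) = -3275*(-1/3603) + 1793/(((4 + 289 + 884)/(-70))) = 3275/3603 + 1793/((-1/70*1177)) = 3275/3603 + 1793/(-1177/70) = 3275/3603 + 1793*(-70/1177) = 3275/3603 - 11410/107 = -40759805/385521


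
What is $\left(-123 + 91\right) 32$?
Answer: $-1024$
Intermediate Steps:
$\left(-123 + 91\right) 32 = \left(-32\right) 32 = -1024$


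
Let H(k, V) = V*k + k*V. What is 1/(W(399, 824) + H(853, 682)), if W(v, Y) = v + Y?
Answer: 1/1164715 ≈ 8.5858e-7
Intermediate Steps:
W(v, Y) = Y + v
H(k, V) = 2*V*k (H(k, V) = V*k + V*k = 2*V*k)
1/(W(399, 824) + H(853, 682)) = 1/((824 + 399) + 2*682*853) = 1/(1223 + 1163492) = 1/1164715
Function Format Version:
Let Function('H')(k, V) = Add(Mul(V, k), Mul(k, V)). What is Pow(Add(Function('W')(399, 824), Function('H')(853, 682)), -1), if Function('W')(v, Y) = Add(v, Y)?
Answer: Rational(1, 1164715) ≈ 8.5858e-7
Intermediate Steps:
Function('W')(v, Y) = Add(Y, v)
Function('H')(k, V) = Mul(2, V, k) (Function('H')(k, V) = Add(Mul(V, k), Mul(V, k)) = Mul(2, V, k))
Pow(Add(Function('W')(399, 824), Function('H')(853, 682)), -1) = Pow(Add(Add(824, 399), Mul(2, 682, 853)), -1) = Pow(Add(1223, 1163492), -1) = Pow(1164715, -1) = Rational(1, 1164715)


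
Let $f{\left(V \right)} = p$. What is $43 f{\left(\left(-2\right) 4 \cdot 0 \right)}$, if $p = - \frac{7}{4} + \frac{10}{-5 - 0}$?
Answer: $- \frac{645}{4} \approx -161.25$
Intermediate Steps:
$p = - \frac{15}{4}$ ($p = \left(-7\right) \frac{1}{4} + \frac{10}{-5 + \left(-4 + 4\right)} = - \frac{7}{4} + \frac{10}{-5 + 0} = - \frac{7}{4} + \frac{10}{-5} = - \frac{7}{4} + 10 \left(- \frac{1}{5}\right) = - \frac{7}{4} - 2 = - \frac{15}{4} \approx -3.75$)
$f{\left(V \right)} = - \frac{15}{4}$
$43 f{\left(\left(-2\right) 4 \cdot 0 \right)} = 43 \left(- \frac{15}{4}\right) = - \frac{645}{4}$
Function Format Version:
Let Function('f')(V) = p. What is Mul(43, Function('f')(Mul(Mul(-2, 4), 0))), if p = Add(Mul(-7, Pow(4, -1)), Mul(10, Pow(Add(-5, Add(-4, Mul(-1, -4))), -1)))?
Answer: Rational(-645, 4) ≈ -161.25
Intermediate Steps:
p = Rational(-15, 4) (p = Add(Mul(-7, Rational(1, 4)), Mul(10, Pow(Add(-5, Add(-4, 4)), -1))) = Add(Rational(-7, 4), Mul(10, Pow(Add(-5, 0), -1))) = Add(Rational(-7, 4), Mul(10, Pow(-5, -1))) = Add(Rational(-7, 4), Mul(10, Rational(-1, 5))) = Add(Rational(-7, 4), -2) = Rational(-15, 4) ≈ -3.7500)
Function('f')(V) = Rational(-15, 4)
Mul(43, Function('f')(Mul(Mul(-2, 4), 0))) = Mul(43, Rational(-15, 4)) = Rational(-645, 4)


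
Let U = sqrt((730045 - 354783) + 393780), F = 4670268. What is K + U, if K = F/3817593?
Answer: 1556756/1272531 + sqrt(769042) ≈ 878.17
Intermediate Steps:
K = 1556756/1272531 (K = 4670268/3817593 = 4670268*(1/3817593) = 1556756/1272531 ≈ 1.2234)
U = sqrt(769042) (U = sqrt(375262 + 393780) = sqrt(769042) ≈ 876.95)
K + U = 1556756/1272531 + sqrt(769042)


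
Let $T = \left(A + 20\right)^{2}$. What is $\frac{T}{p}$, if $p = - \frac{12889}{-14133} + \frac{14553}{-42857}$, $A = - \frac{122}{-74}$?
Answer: $\frac{388616430307581}{474640957556} \approx 818.76$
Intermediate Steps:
$A = \frac{61}{37}$ ($A = \left(-122\right) \left(- \frac{1}{74}\right) = \frac{61}{37} \approx 1.6486$)
$T = \frac{641601}{1369}$ ($T = \left(\frac{61}{37} + 20\right)^{2} = \left(\frac{801}{37}\right)^{2} = \frac{641601}{1369} \approx 468.66$)
$p = \frac{346706324}{605697981}$ ($p = \left(-12889\right) \left(- \frac{1}{14133}\right) + 14553 \left(- \frac{1}{42857}\right) = \frac{12889}{14133} - \frac{14553}{42857} = \frac{346706324}{605697981} \approx 0.57241$)
$\frac{T}{p} = \frac{641601}{1369 \cdot \frac{346706324}{605697981}} = \frac{641601}{1369} \cdot \frac{605697981}{346706324} = \frac{388616430307581}{474640957556}$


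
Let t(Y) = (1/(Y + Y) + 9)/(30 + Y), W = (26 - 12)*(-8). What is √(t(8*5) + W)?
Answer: I*√178994/40 ≈ 10.577*I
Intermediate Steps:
W = -112 (W = 14*(-8) = -112)
t(Y) = (9 + 1/(2*Y))/(30 + Y) (t(Y) = (1/(2*Y) + 9)/(30 + Y) = (9 + 1/(2*Y))/(30 + Y))
√(t(8*5) + W) = √((1 + 18*(8*5))/(2*((8*5))*(30 + 8*5)) - 112) = √((½)*(1 + 18*40)/(40*(30 + 40)) - 112) = √((½)*(1/40)*(1 + 720)/70 - 112) = √((½)*(1/40)*(1/70)*721 - 112) = √(103/800 - 112) = √(-89497/800) = I*√178994/40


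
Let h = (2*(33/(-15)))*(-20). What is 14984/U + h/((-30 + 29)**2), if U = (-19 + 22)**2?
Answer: 15776/9 ≈ 1752.9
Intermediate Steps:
U = 9 (U = 3**2 = 9)
h = 88 (h = (2*(33*(-1/15)))*(-20) = (2*(-11/5))*(-20) = -22/5*(-20) = 88)
14984/U + h/((-30 + 29)**2) = 14984/9 + 88/((-30 + 29)**2) = 14984*(1/9) + 88/((-1)**2) = 14984/9 + 88/1 = 14984/9 + 88*1 = 14984/9 + 88 = 15776/9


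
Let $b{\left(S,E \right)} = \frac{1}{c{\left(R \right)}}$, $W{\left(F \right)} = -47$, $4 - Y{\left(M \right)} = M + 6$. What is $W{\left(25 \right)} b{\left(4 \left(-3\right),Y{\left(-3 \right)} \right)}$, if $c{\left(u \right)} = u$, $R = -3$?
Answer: $\frac{47}{3} \approx 15.667$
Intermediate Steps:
$Y{\left(M \right)} = -2 - M$ ($Y{\left(M \right)} = 4 - \left(M + 6\right) = 4 - \left(6 + M\right) = -2 - M$)
$b{\left(S,E \right)} = - \frac{1}{3}$ ($b{\left(S,E \right)} = \frac{1}{-3} = - \frac{1}{3}$)
$W{\left(25 \right)} b{\left(4 \left(-3\right),Y{\left(-3 \right)} \right)} = \left(-47\right) \left(- \frac{1}{3}\right) = \frac{47}{3}$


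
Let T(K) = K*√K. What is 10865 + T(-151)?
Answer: 10865 - 151*I*√151 ≈ 10865.0 - 1855.5*I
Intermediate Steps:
T(K) = K^(3/2)
10865 + T(-151) = 10865 + (-151)^(3/2) = 10865 - 151*I*√151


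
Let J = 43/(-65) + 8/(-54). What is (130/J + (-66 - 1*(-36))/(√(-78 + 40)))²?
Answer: 988087369050/38365579 - 6844500*I*√38/26999 ≈ 25755.0 - 1562.7*I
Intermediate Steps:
J = -1421/1755 (J = 43*(-1/65) + 8*(-1/54) = -43/65 - 4/27 = -1421/1755 ≈ -0.80969)
(130/J + (-66 - 1*(-36))/(√(-78 + 40)))² = (130/(-1421/1755) + (-66 - 1*(-36))/(√(-78 + 40)))² = (130*(-1755/1421) + (-66 + 36)/(√(-38)))² = (-228150/1421 - 30*(-I*√38/38))² = (-228150/1421 - (-15)*I*√38/19)² = (-228150/1421 + 15*I*√38/19)²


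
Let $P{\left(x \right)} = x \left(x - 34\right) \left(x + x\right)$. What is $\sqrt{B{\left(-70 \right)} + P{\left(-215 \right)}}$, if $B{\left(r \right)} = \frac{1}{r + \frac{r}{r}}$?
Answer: $\frac{i \sqrt{109598458119}}{69} \approx 4797.9 i$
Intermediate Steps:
$B{\left(r \right)} = \frac{1}{1 + r}$ ($B{\left(r \right)} = \frac{1}{r + 1} = \frac{1}{1 + r}$)
$P{\left(x \right)} = 2 x^{2} \left(-34 + x\right)$ ($P{\left(x \right)} = x \left(-34 + x\right) 2 x = x 2 x \left(-34 + x\right) = 2 x^{2} \left(-34 + x\right)$)
$\sqrt{B{\left(-70 \right)} + P{\left(-215 \right)}} = \sqrt{\frac{1}{1 - 70} + 2 \left(-215\right)^{2} \left(-34 - 215\right)} = \sqrt{\frac{1}{-69} + 2 \cdot 46225 \left(-249\right)} = \sqrt{- \frac{1}{69} - 23020050} = \sqrt{- \frac{1588383451}{69}} = \frac{i \sqrt{109598458119}}{69}$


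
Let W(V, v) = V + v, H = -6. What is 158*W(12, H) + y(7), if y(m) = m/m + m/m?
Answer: 950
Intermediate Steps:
y(m) = 2 (y(m) = 1 + 1 = 2)
158*W(12, H) + y(7) = 158*(12 - 6) + 2 = 158*6 + 2 = 948 + 2 = 950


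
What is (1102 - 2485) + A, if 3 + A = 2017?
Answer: 631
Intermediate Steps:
A = 2014 (A = -3 + 2017 = 2014)
(1102 - 2485) + A = (1102 - 2485) + 2014 = -1383 + 2014 = 631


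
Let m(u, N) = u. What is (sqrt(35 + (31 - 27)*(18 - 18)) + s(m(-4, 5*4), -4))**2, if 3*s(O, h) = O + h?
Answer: 379/9 - 16*sqrt(35)/3 ≈ 10.559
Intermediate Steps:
s(O, h) = O/3 + h/3 (s(O, h) = (O + h)/3 = O/3 + h/3)
(sqrt(35 + (31 - 27)*(18 - 18)) + s(m(-4, 5*4), -4))**2 = (sqrt(35 + (31 - 27)*(18 - 18)) + ((1/3)*(-4) + (1/3)*(-4)))**2 = (sqrt(35 + 4*0) + (-4/3 - 4/3))**2 = (sqrt(35 + 0) - 8/3)**2 = (sqrt(35) - 8/3)**2 = (-8/3 + sqrt(35))**2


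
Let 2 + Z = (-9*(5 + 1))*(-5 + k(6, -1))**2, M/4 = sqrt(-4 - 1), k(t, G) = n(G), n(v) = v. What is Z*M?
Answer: -7784*I*sqrt(5) ≈ -17406.0*I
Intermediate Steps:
k(t, G) = G
M = 4*I*sqrt(5) (M = 4*sqrt(-4 - 1) = 4*sqrt(-5) = 4*(I*sqrt(5)) = 4*I*sqrt(5) ≈ 8.9443*I)
Z = -1946 (Z = -2 + (-9*(5 + 1))*(-5 - 1)**2 = -2 - 9*6*(-6)**2 = -2 - 54*36 = -2 - 1944 = -1946)
Z*M = -7784*I*sqrt(5)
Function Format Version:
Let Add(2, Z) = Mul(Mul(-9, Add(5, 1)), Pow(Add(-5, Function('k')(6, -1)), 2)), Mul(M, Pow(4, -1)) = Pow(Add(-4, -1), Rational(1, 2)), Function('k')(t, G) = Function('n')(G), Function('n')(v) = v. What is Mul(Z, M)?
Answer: Mul(-7784, I, Pow(5, Rational(1, 2))) ≈ Mul(-17406., I)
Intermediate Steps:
Function('k')(t, G) = G
M = Mul(4, I, Pow(5, Rational(1, 2))) (M = Mul(4, Pow(Add(-4, -1), Rational(1, 2))) = Mul(4, Pow(-5, Rational(1, 2))) = Mul(4, Mul(I, Pow(5, Rational(1, 2)))) = Mul(4, I, Pow(5, Rational(1, 2))) ≈ Mul(8.9443, I))
Z = -1946 (Z = Add(-2, Mul(Mul(-9, Add(5, 1)), Pow(Add(-5, -1), 2))) = Add(-2, Mul(Mul(-9, 6), Pow(-6, 2))) = Add(-2, Mul(-54, 36)) = Add(-2, -1944) = -1946)
Mul(Z, M) = Mul(-1946, Mul(4, I, Pow(5, Rational(1, 2)))) = Mul(-7784, I, Pow(5, Rational(1, 2)))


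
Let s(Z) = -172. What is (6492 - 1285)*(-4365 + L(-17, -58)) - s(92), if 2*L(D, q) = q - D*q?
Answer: -25446437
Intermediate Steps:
L(D, q) = q/2 - D*q/2 (L(D, q) = (q - D*q)/2 = q/2 - D*q/2)
(6492 - 1285)*(-4365 + L(-17, -58)) - s(92) = (6492 - 1285)*(-4365 + (½)*(-58)*(1 - 1*(-17))) - 1*(-172) = 5207*(-4365 + (½)*(-58)*(1 + 17)) + 172 = 5207*(-4365 + (½)*(-58)*18) + 172 = 5207*(-4365 - 522) + 172 = 5207*(-4887) + 172 = -25446609 + 172 = -25446437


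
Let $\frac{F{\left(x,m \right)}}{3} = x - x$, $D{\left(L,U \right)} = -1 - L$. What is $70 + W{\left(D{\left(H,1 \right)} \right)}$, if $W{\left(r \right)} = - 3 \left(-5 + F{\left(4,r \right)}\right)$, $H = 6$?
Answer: $85$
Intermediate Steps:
$F{\left(x,m \right)} = 0$ ($F{\left(x,m \right)} = 3 \left(x - x\right) = 3 \cdot 0 = 0$)
$W{\left(r \right)} = 15$ ($W{\left(r \right)} = - 3 \left(-5 + 0\right) = \left(-3\right) \left(-5\right) = 15$)
$70 + W{\left(D{\left(H,1 \right)} \right)} = 70 + 15 = 85$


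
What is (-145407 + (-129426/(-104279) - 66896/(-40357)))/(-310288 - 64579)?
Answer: 611916817096355/1577585635573801 ≈ 0.38788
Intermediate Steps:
(-145407 + (-129426/(-104279) - 66896/(-40357)))/(-310288 - 64579) = (-145407 + (-129426*(-1/104279) - 66896*(-1/40357)))/(-374867) = (-145407 + (129426/104279 + 66896/40357))*(-1/374867) = (-145407 + 12199093066/4208387603)*(-1/374867) = -611916817096355/4208387603*(-1/374867) = 611916817096355/1577585635573801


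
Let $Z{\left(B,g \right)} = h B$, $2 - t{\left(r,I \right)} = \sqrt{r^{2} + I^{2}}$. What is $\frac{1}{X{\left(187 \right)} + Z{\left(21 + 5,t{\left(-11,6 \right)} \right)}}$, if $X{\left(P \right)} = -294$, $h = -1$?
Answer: $- \frac{1}{320} \approx -0.003125$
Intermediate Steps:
$t{\left(r,I \right)} = 2 - \sqrt{I^{2} + r^{2}}$ ($t{\left(r,I \right)} = 2 - \sqrt{r^{2} + I^{2}} = 2 - \sqrt{I^{2} + r^{2}}$)
$Z{\left(B,g \right)} = - B$
$\frac{1}{X{\left(187 \right)} + Z{\left(21 + 5,t{\left(-11,6 \right)} \right)}} = \frac{1}{-294 - \left(21 + 5\right)} = \frac{1}{-294 - 26} = \frac{1}{-320} = - \frac{1}{320}$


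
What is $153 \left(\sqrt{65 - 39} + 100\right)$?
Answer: $15300 + 153 \sqrt{26} \approx 16080.0$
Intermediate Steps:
$153 \left(\sqrt{65 - 39} + 100\right) = 153 \left(\sqrt{26} + 100\right) = 153 \left(100 + \sqrt{26}\right) = 15300 + 153 \sqrt{26}$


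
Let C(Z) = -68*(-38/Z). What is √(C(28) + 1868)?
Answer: √96054/7 ≈ 44.275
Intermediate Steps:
C(Z) = 2584/Z (C(Z) = -68*(-38/Z) = -(-2584)/Z = 2584/Z)
√(C(28) + 1868) = √(2584/28 + 1868) = √(2584*(1/28) + 1868) = √(646/7 + 1868) = √(13722/7) = √96054/7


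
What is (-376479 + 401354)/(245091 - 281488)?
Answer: -24875/36397 ≈ -0.68344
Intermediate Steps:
(-376479 + 401354)/(245091 - 281488) = 24875/(-36397) = 24875*(-1/36397) = -24875/36397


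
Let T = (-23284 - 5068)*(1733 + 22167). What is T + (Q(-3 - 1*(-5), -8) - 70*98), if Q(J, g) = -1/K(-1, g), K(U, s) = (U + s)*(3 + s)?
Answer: -30492884701/45 ≈ -6.7762e+8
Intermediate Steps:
K(U, s) = (3 + s)*(U + s)
Q(J, g) = -1/(-3 + g² + 2*g) (Q(J, g) = -1/(g² + 3*(-1) + 3*g - g) = -1/(g² - 3 + 3*g - g) = -1/(-3 + g² + 2*g))
T = -677612800 (T = -28352*23900 = -677612800)
T + (Q(-3 - 1*(-5), -8) - 70*98) = -677612800 + (-1/(-3 + (-8)² + 2*(-8)) - 70*98) = -677612800 + (-1/(-3 + 64 - 16) - 6860) = -677612800 + (-1/45 - 6860) = -677612800 - 308701/45 = -30492884701/45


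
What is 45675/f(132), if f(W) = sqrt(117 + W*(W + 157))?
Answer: 3045*sqrt(38265)/2551 ≈ 233.50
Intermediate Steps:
f(W) = sqrt(117 + W*(157 + W))
45675/f(132) = 45675/(sqrt(117 + 132**2 + 157*132)) = 45675/(sqrt(117 + 17424 + 20724)) = 45675/(sqrt(38265)) = 45675*(sqrt(38265)/38265) = 3045*sqrt(38265)/2551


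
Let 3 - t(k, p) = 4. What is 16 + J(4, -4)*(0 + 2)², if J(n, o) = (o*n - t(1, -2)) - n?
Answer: -60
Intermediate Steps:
t(k, p) = -1 (t(k, p) = 3 - 1*4 = 3 - 4 = -1)
J(n, o) = 1 - n + n*o (J(n, o) = (o*n - 1*(-1)) - n = (n*o + 1) - n = (1 + n*o) - n = 1 - n + n*o)
16 + J(4, -4)*(0 + 2)² = 16 + (1 - 1*4 + 4*(-4))*(0 + 2)² = 16 + (1 - 4 - 16)*2² = 16 - 19*4 = 16 - 76 = -60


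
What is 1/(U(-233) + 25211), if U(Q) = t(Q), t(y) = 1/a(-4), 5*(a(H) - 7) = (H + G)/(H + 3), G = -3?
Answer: 42/1058867 ≈ 3.9665e-5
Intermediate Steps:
a(H) = 7 + (-3 + H)/(5*(3 + H)) (a(H) = 7 + ((H - 3)/(H + 3))/5 = 7 + ((-3 + H)/(3 + H))/5 = 7 + (-3 + H)/(5*(3 + H)))
t(y) = 5/42 (t(y) = 1/(6*(17 + 6*(-4))/(5*(3 - 4))) = 1/((6/5)*(17 - 24)/(-1)) = 1/((6/5)*(-1)*(-7)) = 1/(42/5) = 5/42)
U(Q) = 5/42
1/(U(-233) + 25211) = 1/(5/42 + 25211) = 1/(1058867/42) = 42/1058867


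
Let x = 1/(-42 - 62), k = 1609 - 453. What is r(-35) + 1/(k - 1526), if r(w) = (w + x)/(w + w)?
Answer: 133989/269360 ≈ 0.49743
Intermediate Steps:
k = 1156
x = -1/104 (x = 1/(-104) = -1/104 ≈ -0.0096154)
r(w) = (-1/104 + w)/(2*w) (r(w) = (w - 1/104)/(w + w) = (-1/104 + w)/((2*w)) = (-1/104 + w)*(1/(2*w)) = (-1/104 + w)/(2*w))
r(-35) + 1/(k - 1526) = (1/208)*(-1 + 104*(-35))/(-35) + 1/(1156 - 1526) = (1/208)*(-1/35)*(-1 - 3640) + 1/(-370) = (1/208)*(-1/35)*(-3641) - 1/370 = 3641/7280 - 1/370 = 133989/269360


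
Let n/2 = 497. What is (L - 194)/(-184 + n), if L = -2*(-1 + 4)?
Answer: -20/81 ≈ -0.24691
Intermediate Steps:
n = 994 (n = 2*497 = 994)
L = -6 (L = -2*3 = -6)
(L - 194)/(-184 + n) = (-6 - 194)/(-184 + 994) = -200/810 = -200*1/810 = -20/81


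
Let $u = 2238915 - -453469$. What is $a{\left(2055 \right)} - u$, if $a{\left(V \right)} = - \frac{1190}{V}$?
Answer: $- \frac{1106570062}{411} \approx -2.6924 \cdot 10^{6}$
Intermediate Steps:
$u = 2692384$ ($u = 2238915 + 453469 = 2692384$)
$a{\left(2055 \right)} - u = - \frac{1190}{2055} - 2692384 = \left(-1190\right) \frac{1}{2055} - 2692384 = - \frac{238}{411} - 2692384 = - \frac{1106570062}{411}$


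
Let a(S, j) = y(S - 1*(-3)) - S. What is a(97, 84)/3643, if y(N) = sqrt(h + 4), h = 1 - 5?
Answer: -97/3643 ≈ -0.026626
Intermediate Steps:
h = -4
y(N) = 0 (y(N) = sqrt(-4 + 4) = sqrt(0) = 0)
a(S, j) = -S (a(S, j) = 0 - S = -S)
a(97, 84)/3643 = -1*97/3643 = -97*1/3643 = -97/3643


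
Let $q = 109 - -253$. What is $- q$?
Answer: $-362$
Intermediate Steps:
$q = 362$ ($q = 109 + 253 = 362$)
$- q = \left(-1\right) 362 = -362$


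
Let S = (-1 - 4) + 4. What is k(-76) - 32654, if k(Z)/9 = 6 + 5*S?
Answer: -32645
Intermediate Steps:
S = -1 (S = -5 + 4 = -1)
k(Z) = 9 (k(Z) = 9*(6 + 5*(-1)) = 9*(6 - 5) = 9*1 = 9)
k(-76) - 32654 = 9 - 32654 = -32645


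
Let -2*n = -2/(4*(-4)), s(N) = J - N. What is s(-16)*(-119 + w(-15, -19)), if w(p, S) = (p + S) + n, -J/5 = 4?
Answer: 2449/4 ≈ 612.25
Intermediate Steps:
J = -20 (J = -5*4 = -20)
s(N) = -20 - N
n = -1/16 (n = -(-1)/(4*(-4)) = -(-1)/(-16) = -(-1)*(-1)/16 = -½*⅛ = -1/16 ≈ -0.062500)
w(p, S) = -1/16 + S + p (w(p, S) = (p + S) - 1/16 = (S + p) - 1/16 = -1/16 + S + p)
s(-16)*(-119 + w(-15, -19)) = (-20 - 1*(-16))*(-119 + (-1/16 - 19 - 15)) = (-20 + 16)*(-119 - 545/16) = -4*(-2449/16) = 2449/4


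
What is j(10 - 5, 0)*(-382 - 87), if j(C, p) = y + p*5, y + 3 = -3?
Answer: 2814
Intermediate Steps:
y = -6 (y = -3 - 3 = -6)
j(C, p) = -6 + 5*p (j(C, p) = -6 + p*5 = -6 + 5*p)
j(10 - 5, 0)*(-382 - 87) = (-6 + 5*0)*(-382 - 87) = (-6 + 0)*(-469) = -6*(-469) = 2814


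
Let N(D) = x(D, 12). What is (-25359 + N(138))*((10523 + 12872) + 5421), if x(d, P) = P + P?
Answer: -730053360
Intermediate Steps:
x(d, P) = 2*P
N(D) = 24 (N(D) = 2*12 = 24)
(-25359 + N(138))*((10523 + 12872) + 5421) = (-25359 + 24)*((10523 + 12872) + 5421) = -25335*(23395 + 5421) = -25335*28816 = -730053360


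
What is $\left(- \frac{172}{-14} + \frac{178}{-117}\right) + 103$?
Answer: $\frac{93173}{819} \approx 113.76$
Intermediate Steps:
$\left(- \frac{172}{-14} + \frac{178}{-117}\right) + 103 = \left(\left(-172\right) \left(- \frac{1}{14}\right) + 178 \left(- \frac{1}{117}\right)\right) + 103 = \left(\frac{86}{7} - \frac{178}{117}\right) + 103 = \frac{8816}{819} + 103 = \frac{93173}{819}$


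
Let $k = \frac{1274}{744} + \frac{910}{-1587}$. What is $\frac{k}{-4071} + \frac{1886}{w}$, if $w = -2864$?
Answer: $- \frac{62981736785}{95600791128} \approx -0.6588$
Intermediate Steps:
$k = \frac{74711}{65596}$ ($k = 1274 \cdot \frac{1}{744} + 910 \left(- \frac{1}{1587}\right) = \frac{637}{372} - \frac{910}{1587} = \frac{74711}{65596} \approx 1.139$)
$\frac{k}{-4071} + \frac{1886}{w} = \frac{74711}{65596 \left(-4071\right)} + \frac{1886}{-2864} = \frac{74711}{65596} \left(- \frac{1}{4071}\right) + 1886 \left(- \frac{1}{2864}\right) = - \frac{74711}{267041316} - \frac{943}{1432} = - \frac{62981736785}{95600791128}$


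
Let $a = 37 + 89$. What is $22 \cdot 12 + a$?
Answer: $390$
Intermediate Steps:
$a = 126$
$22 \cdot 12 + a = 22 \cdot 12 + 126 = 264 + 126 = 390$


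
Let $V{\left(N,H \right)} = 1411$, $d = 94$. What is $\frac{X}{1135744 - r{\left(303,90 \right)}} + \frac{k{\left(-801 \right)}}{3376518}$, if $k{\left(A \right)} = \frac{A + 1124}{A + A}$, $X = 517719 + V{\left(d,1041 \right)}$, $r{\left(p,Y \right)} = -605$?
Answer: $\frac{104002525906739}{227656235931732} \approx 0.45684$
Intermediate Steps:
$X = 519130$ ($X = 517719 + 1411 = 519130$)
$k{\left(A \right)} = \frac{1124 + A}{2 A}$
$\frac{X}{1135744 - r{\left(303,90 \right)}} + \frac{k{\left(-801 \right)}}{3376518} = \frac{519130}{1135744 - -605} + \frac{\frac{1}{2} \frac{1}{-801} \left(1124 - 801\right)}{3376518} = \frac{519130}{1135744 + 605} + \frac{1}{2} \left(- \frac{1}{801}\right) 323 \cdot \frac{1}{3376518} = \frac{519130}{1136349} - \frac{323}{5409181836} = \frac{104002525906739}{227656235931732}$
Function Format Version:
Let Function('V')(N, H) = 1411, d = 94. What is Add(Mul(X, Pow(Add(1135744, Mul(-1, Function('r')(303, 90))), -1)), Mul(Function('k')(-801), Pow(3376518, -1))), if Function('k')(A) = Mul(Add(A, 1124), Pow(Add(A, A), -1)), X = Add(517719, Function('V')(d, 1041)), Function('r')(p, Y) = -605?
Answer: Rational(104002525906739, 227656235931732) ≈ 0.45684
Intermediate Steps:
X = 519130 (X = Add(517719, 1411) = 519130)
Function('k')(A) = Mul(Rational(1, 2), Pow(A, -1), Add(1124, A)) (Function('k')(A) = Mul(Add(1124, A), Pow(Mul(2, A), -1)) = Mul(Add(1124, A), Mul(Rational(1, 2), Pow(A, -1))) = Mul(Rational(1, 2), Pow(A, -1), Add(1124, A)))
Add(Mul(X, Pow(Add(1135744, Mul(-1, Function('r')(303, 90))), -1)), Mul(Function('k')(-801), Pow(3376518, -1))) = Add(Mul(519130, Pow(Add(1135744, Mul(-1, -605)), -1)), Mul(Mul(Rational(1, 2), Pow(-801, -1), Add(1124, -801)), Pow(3376518, -1))) = Add(Mul(519130, Pow(Add(1135744, 605), -1)), Mul(Mul(Rational(1, 2), Rational(-1, 801), 323), Rational(1, 3376518))) = Add(Mul(519130, Pow(1136349, -1)), Mul(Rational(-323, 1602), Rational(1, 3376518))) = Add(Mul(519130, Rational(1, 1136349)), Rational(-323, 5409181836)) = Add(Rational(519130, 1136349), Rational(-323, 5409181836)) = Rational(104002525906739, 227656235931732)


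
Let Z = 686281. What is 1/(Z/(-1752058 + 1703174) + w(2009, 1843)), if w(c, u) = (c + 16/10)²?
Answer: 1222100/4940337198131 ≈ 2.4737e-7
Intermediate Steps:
w(c, u) = (8/5 + c)² (w(c, u) = (c + 16*(⅒))² = (c + 8/5)² = (8/5 + c)²)
1/(Z/(-1752058 + 1703174) + w(2009, 1843)) = 1/(686281/(-1752058 + 1703174) + (8 + 5*2009)²/25) = 1/(686281/(-48884) + (8 + 10045)²/25) = 1/(686281*(-1/48884) + (1/25)*10053²) = 1/(-686281/48884 + (1/25)*101062809) = 1/(-686281/48884 + 101062809/25) = 1/(4940337198131/1222100) = 1222100/4940337198131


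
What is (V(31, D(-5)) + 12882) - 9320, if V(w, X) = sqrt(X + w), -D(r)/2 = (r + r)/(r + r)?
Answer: 3562 + sqrt(29) ≈ 3567.4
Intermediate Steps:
D(r) = -2 (D(r) = -2*(r + r)/(r + r) = -2*2*r/(2*r) = -2*2*r*1/(2*r) = -2*1 = -2)
(V(31, D(-5)) + 12882) - 9320 = (sqrt(-2 + 31) + 12882) - 9320 = (sqrt(29) + 12882) - 9320 = (12882 + sqrt(29)) - 9320 = 3562 + sqrt(29)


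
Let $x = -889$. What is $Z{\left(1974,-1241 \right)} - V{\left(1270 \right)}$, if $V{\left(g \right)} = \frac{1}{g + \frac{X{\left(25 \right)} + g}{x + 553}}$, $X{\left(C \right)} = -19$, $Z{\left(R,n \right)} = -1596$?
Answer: $- \frac{226349620}{141823} \approx -1596.0$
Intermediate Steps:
$V{\left(g \right)} = \frac{1}{\frac{19}{336} + \frac{335 g}{336}}$ ($V{\left(g \right)} = \frac{1}{g + \frac{-19 + g}{-889 + 553}} = \frac{1}{g + \frac{-19 + g}{-336}} = \frac{1}{g + \left(-19 + g\right) \left(- \frac{1}{336}\right)} = \frac{1}{g - \left(- \frac{19}{336} + \frac{g}{336}\right)} = \frac{1}{\frac{19}{336} + \frac{335 g}{336}}$)
$Z{\left(1974,-1241 \right)} - V{\left(1270 \right)} = -1596 - \frac{336}{19 + 335 \cdot 1270} = -1596 - \frac{336}{19 + 425450} = -1596 - \frac{336}{425469} = -1596 - 336 \cdot \frac{1}{425469} = -1596 - \frac{112}{141823} = - \frac{226349620}{141823}$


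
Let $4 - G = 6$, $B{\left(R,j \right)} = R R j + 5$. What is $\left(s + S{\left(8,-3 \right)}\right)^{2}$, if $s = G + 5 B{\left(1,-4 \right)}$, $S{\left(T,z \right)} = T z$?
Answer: $441$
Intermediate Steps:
$B{\left(R,j \right)} = 5 + j R^{2}$ ($B{\left(R,j \right)} = R^{2} j + 5 = j R^{2} + 5 = 5 + j R^{2}$)
$G = -2$ ($G = 4 - 6 = -2$)
$s = 3$ ($s = -2 + 5 \left(5 - 4 \cdot 1^{2}\right) = -2 + 5 \left(5 - 4\right) = -2 + 5 \cdot 1 = -2 + 5 = 3$)
$\left(s + S{\left(8,-3 \right)}\right)^{2} = \left(3 + 8 \left(-3\right)\right)^{2} = \left(3 - 24\right)^{2} = \left(-21\right)^{2} = 441$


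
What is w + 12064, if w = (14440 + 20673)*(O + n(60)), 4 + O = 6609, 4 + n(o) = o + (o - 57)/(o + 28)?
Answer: 20583283955/88 ≈ 2.3390e+8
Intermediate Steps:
n(o) = -4 + o + (-57 + o)/(28 + o) (n(o) = -4 + (o + (o - 57)/(o + 28)) = -4 + (o + (-57 + o)/(28 + o)) = -4 + o + (-57 + o)/(28 + o))
O = 6605 (O = -4 + 6609 = 6605)
w = 20582222323/88 (w = (14440 + 20673)*(6605 + (-169 + 60**2 + 25*60)/(28 + 60)) = 35113*(6605 + (-169 + 3600 + 1500)/88) = 35113*(6605 + (1/88)*4931) = 35113*(6605 + 4931/88) = 35113*(586171/88) = 20582222323/88 ≈ 2.3389e+8)
w + 12064 = 20582222323/88 + 12064 = 20583283955/88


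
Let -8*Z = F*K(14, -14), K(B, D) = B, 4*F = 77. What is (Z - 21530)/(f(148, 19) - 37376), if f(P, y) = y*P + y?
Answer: 345019/552720 ≈ 0.62422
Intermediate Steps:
F = 77/4 (F = (¼)*77 = 77/4 ≈ 19.250)
Z = -539/16 (Z = -77*14/32 = -⅛*539/2 = -539/16 ≈ -33.688)
f(P, y) = y + P*y (f(P, y) = P*y + y = y + P*y)
(Z - 21530)/(f(148, 19) - 37376) = (-539/16 - 21530)/(19*(1 + 148) - 37376) = -345019/(16*(19*149 - 37376)) = -345019/(16*(2831 - 37376)) = -345019/16/(-34545) = -345019/16*(-1/34545) = 345019/552720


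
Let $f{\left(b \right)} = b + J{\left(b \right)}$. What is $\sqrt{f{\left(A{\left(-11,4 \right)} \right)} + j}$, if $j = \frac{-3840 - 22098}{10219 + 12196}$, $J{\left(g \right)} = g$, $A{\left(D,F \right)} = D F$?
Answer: $\frac{i \sqrt{44795436070}}{22415} \approx 9.4423 i$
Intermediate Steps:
$j = - \frac{25938}{22415} \approx -1.1572$
$f{\left(b \right)} = 2 b$ ($f{\left(b \right)} = b + b = 2 b$)
$\sqrt{f{\left(A{\left(-11,4 \right)} \right)} + j} = \sqrt{2 \left(\left(-11\right) 4\right) - \frac{25938}{22415}} = \sqrt{2 \left(-44\right) - \frac{25938}{22415}} = \sqrt{-88 - \frac{25938}{22415}} = \sqrt{- \frac{1998458}{22415}} = \frac{i \sqrt{44795436070}}{22415}$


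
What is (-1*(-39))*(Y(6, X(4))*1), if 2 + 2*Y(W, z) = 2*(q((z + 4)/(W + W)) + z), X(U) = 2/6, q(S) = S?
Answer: -143/12 ≈ -11.917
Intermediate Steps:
X(U) = ⅓ (X(U) = 2*(⅙) = ⅓)
Y(W, z) = -1 + z + (4 + z)/(2*W) (Y(W, z) = -1 + (2*((z + 4)/(W + W) + z))/2 = -1 + (2*((4 + z)/((2*W)) + z))/2 = -1 + (2*((4 + z)*(1/(2*W)) + z))/2 = -1 + (2*((4 + z)/(2*W) + z))/2 = -1 + (2*(z + (4 + z)/(2*W)))/2 = -1 + (2*z + (4 + z)/W)/2 = -1 + (z + (4 + z)/(2*W)) = -1 + z + (4 + z)/(2*W))
(-1*(-39))*(Y(6, X(4))*1) = (-1*(-39))*(((2 + (½)*(⅓) + 6*(-1 + ⅓))/6)*1) = 39*(((2 + ⅙ + 6*(-⅔))/6)*1) = 39*(((2 + ⅙ - 4)/6)*1) = 39*(((⅙)*(-11/6))*1) = 39*(-11/36*1) = 39*(-11/36) = -143/12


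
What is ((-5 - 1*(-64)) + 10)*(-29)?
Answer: -2001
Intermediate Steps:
((-5 - 1*(-64)) + 10)*(-29) = ((-5 + 64) + 10)*(-29) = (59 + 10)*(-29) = 69*(-29) = -2001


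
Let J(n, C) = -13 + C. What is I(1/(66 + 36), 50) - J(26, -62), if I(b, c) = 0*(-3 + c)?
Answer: 75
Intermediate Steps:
I(b, c) = 0
I(1/(66 + 36), 50) - J(26, -62) = 0 - (-13 - 62) = 0 - 1*(-75) = 0 + 75 = 75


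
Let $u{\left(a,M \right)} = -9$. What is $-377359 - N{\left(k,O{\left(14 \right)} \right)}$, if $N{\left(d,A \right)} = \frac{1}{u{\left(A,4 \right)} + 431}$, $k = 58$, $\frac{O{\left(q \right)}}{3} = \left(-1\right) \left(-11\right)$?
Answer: $- \frac{159245499}{422} \approx -3.7736 \cdot 10^{5}$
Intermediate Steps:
$O{\left(q \right)} = 33$ ($O{\left(q \right)} = 3 \left(\left(-1\right) \left(-11\right)\right) = 3 \cdot 11 = 33$)
$N{\left(d,A \right)} = \frac{1}{422}$ ($N{\left(d,A \right)} = \frac{1}{-9 + 431} = \frac{1}{422}$)
$-377359 - N{\left(k,O{\left(14 \right)} \right)} = -377359 - \frac{1}{422} = - \frac{159245499}{422}$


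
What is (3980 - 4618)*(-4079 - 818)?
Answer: 3124286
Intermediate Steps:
(3980 - 4618)*(-4079 - 818) = -638*(-4897) = 3124286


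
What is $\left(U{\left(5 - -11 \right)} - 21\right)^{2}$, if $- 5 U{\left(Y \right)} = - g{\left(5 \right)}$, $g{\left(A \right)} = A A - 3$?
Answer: $\frac{6889}{25} \approx 275.56$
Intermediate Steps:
$g{\left(A \right)} = -3 + A^{2}$ ($g{\left(A \right)} = A^{2} - 3 = -3 + A^{2}$)
$U{\left(Y \right)} = \frac{22}{5}$ ($U{\left(Y \right)} = - \frac{\left(-1\right) \left(-3 + 5^{2}\right)}{5} = - \frac{\left(-1\right) \left(-3 + 25\right)}{5} = - \frac{\left(-1\right) 22}{5} = \left(- \frac{1}{5}\right) \left(-22\right) = \frac{22}{5}$)
$\left(U{\left(5 - -11 \right)} - 21\right)^{2} = \left(\frac{22}{5} - 21\right)^{2} = \left(- \frac{83}{5}\right)^{2} = \frac{6889}{25}$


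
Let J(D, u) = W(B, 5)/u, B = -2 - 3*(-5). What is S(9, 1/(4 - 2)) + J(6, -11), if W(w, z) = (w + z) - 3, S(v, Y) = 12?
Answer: 117/11 ≈ 10.636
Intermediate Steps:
B = 13 (B = -2 + 15 = 13)
W(w, z) = -3 + w + z
J(D, u) = 15/u (J(D, u) = (-3 + 13 + 5)/u = 15/u)
S(9, 1/(4 - 2)) + J(6, -11) = 12 + 15/(-11) = 12 + 15*(-1/11) = 12 - 15/11 = 117/11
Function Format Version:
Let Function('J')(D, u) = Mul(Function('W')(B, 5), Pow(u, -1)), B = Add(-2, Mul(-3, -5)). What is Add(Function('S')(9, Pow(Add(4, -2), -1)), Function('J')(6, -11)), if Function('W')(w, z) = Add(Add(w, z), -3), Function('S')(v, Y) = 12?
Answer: Rational(117, 11) ≈ 10.636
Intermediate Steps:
B = 13 (B = Add(-2, 15) = 13)
Function('W')(w, z) = Add(-3, w, z)
Function('J')(D, u) = Mul(15, Pow(u, -1)) (Function('J')(D, u) = Mul(Add(-3, 13, 5), Pow(u, -1)) = Mul(15, Pow(u, -1)))
Add(Function('S')(9, Pow(Add(4, -2), -1)), Function('J')(6, -11)) = Add(12, Mul(15, Pow(-11, -1))) = Add(12, Mul(15, Rational(-1, 11))) = Add(12, Rational(-15, 11)) = Rational(117, 11)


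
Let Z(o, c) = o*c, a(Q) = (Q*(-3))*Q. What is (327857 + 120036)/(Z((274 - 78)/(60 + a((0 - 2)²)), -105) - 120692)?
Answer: -447893/122407 ≈ -3.6590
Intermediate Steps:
a(Q) = -3*Q² (a(Q) = (-3*Q)*Q = -3*Q²)
Z(o, c) = c*o
(327857 + 120036)/(Z((274 - 78)/(60 + a((0 - 2)²)), -105) - 120692) = (327857 + 120036)/(-105*(274 - 78)/(60 - 3*(0 - 2)⁴) - 120692) = 447893/(-20580/(60 - 3*((-2)²)²) - 120692) = 447893/(-20580/(60 - 3*4²) - 120692) = 447893/(-20580/(60 - 3*16) - 120692) = 447893/(-20580/(60 - 48) - 120692) = 447893/(-20580/12 - 120692) = 447893/(-105*49/3 - 120692) = 447893/(-1715 - 120692) = 447893/(-122407) = 447893*(-1/122407) = -447893/122407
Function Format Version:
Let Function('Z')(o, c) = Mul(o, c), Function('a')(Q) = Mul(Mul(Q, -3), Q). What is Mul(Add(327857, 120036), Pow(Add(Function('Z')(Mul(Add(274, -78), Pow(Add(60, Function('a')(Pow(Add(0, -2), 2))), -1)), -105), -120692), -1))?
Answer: Rational(-447893, 122407) ≈ -3.6590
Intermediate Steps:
Function('a')(Q) = Mul(-3, Pow(Q, 2)) (Function('a')(Q) = Mul(Mul(-3, Q), Q) = Mul(-3, Pow(Q, 2)))
Function('Z')(o, c) = Mul(c, o)
Mul(Add(327857, 120036), Pow(Add(Function('Z')(Mul(Add(274, -78), Pow(Add(60, Function('a')(Pow(Add(0, -2), 2))), -1)), -105), -120692), -1)) = Mul(Add(327857, 120036), Pow(Add(Mul(-105, Mul(Add(274, -78), Pow(Add(60, Mul(-3, Pow(Pow(Add(0, -2), 2), 2))), -1))), -120692), -1)) = Mul(447893, Pow(Add(Mul(-105, Mul(196, Pow(Add(60, Mul(-3, Pow(Pow(-2, 2), 2))), -1))), -120692), -1)) = Mul(447893, Pow(Add(Mul(-105, Mul(196, Pow(Add(60, Mul(-3, Pow(4, 2))), -1))), -120692), -1)) = Mul(447893, Pow(Add(Mul(-105, Mul(196, Pow(Add(60, Mul(-3, 16)), -1))), -120692), -1)) = Mul(447893, Pow(Add(Mul(-105, Mul(196, Pow(Add(60, -48), -1))), -120692), -1)) = Mul(447893, Pow(Add(Mul(-105, Mul(196, Pow(12, -1))), -120692), -1)) = Mul(447893, Pow(Add(Mul(-105, Mul(196, Rational(1, 12))), -120692), -1)) = Mul(447893, Pow(Add(Mul(-105, Rational(49, 3)), -120692), -1)) = Mul(447893, Pow(Add(-1715, -120692), -1)) = Mul(447893, Pow(-122407, -1)) = Mul(447893, Rational(-1, 122407)) = Rational(-447893, 122407)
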